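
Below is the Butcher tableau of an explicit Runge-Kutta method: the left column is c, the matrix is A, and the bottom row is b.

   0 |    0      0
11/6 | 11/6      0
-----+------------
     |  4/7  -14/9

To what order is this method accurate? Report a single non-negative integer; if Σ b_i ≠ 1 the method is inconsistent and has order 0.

b = (4/7, -14/9)
c = (0, 11/6)
Σ b_i: 4/7·1 + (-14/9)·1 = -62/63 ≠ 1 ⇒ order 0.

0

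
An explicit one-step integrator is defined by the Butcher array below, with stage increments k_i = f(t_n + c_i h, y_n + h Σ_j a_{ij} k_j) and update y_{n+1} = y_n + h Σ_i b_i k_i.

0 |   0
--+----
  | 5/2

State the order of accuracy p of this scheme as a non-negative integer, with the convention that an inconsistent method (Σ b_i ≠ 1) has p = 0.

b = (5/2)
c = (0)
Σ b_i: 5/2·1 = 5/2 ≠ 1 ⇒ order 0.

0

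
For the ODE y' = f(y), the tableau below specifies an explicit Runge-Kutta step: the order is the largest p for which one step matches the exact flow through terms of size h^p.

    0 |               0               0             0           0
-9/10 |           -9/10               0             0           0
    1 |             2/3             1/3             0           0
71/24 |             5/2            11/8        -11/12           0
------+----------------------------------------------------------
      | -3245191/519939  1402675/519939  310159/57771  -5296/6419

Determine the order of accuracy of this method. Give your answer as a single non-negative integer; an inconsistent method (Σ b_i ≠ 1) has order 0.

b = (-3245191/519939, 1402675/519939, 310159/57771, -5296/6419)
c = (0, -9/10, 1, 71/24)
Ac = (0, 0, -3/10, -517/240)
Σ b_i: (-3245191/519939)·1 + 1402675/519939·1 + 310159/57771·1 + (-5296/6419)·1 = 1 ✓
b·c: 1402675/519939·(-9/10) + 310159/57771·1 + (-5296/6419)·71/24 = 1/2 ✓
b·c²: 1402675/519939·81/100 + 310159/57771·1 + (-5296/6419)·5041/576 = 1/3 ✓
b·Ac: 310159/57771·(-3/10) + (-5296/6419)·(-517/240) = 1/6 ✓
b·c³: 1402675/519939·(-729/1000) + 310159/57771·1 + (-5296/6419)·357911/13824 = -498002389/27730080 ≠ 1/4 ⇒ order 3.
b·(c∘Ac): 310159/57771·(-3/10) + (-5296/6419)·(-36707/5760) = 8428109/2310840 ≠ 1/8
b·Ac²: 310159/57771·27/100 + (-5296/6419)·473/2400 = 495661/385140 ≠ 1/12
b·A²c: (-5296/6419)·11/40 = -7282/32095 ≠ 1/24

3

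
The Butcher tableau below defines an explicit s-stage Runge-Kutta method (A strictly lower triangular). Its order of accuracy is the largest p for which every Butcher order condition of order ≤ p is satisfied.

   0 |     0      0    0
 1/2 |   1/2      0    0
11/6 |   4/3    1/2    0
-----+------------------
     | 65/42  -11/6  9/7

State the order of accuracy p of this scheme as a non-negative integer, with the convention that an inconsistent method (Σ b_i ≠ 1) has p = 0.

b = (65/42, -11/6, 9/7)
c = (0, 1/2, 11/6)
Ac = (0, 0, 1/4)
Σ b_i: 65/42·1 + (-11/6)·1 + 9/7·1 = 1 ✓
b·c: (-11/6)·1/2 + 9/7·11/6 = 121/84 ≠ 1/2 ⇒ order 1.

1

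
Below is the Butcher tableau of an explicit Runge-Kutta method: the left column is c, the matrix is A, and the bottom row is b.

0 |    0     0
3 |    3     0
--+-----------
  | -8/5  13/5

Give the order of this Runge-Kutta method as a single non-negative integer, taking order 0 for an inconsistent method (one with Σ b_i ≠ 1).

1

b = (-8/5, 13/5)
c = (0, 3)
Σ b_i: (-8/5)·1 + 13/5·1 = 1 ✓
b·c: 13/5·3 = 39/5 ≠ 1/2 ⇒ order 1.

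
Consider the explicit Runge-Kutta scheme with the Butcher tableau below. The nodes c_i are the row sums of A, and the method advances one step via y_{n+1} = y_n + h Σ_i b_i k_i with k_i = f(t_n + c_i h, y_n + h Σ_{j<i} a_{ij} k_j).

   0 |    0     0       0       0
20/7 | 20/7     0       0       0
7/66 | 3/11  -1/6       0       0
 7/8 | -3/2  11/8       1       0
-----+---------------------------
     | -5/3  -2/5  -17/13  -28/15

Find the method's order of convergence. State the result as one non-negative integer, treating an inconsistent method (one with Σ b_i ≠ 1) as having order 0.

b = (-5/3, -2/5, -17/13, -28/15)
c = (0, 20/7, 7/66, 7/8)
Ac = (0, 0, -10/21, 932/231)
Σ b_i: (-5/3)·1 + (-2/5)·1 + (-17/13)·1 + (-28/15)·1 = -1022/195 ≠ 1 ⇒ order 0.

0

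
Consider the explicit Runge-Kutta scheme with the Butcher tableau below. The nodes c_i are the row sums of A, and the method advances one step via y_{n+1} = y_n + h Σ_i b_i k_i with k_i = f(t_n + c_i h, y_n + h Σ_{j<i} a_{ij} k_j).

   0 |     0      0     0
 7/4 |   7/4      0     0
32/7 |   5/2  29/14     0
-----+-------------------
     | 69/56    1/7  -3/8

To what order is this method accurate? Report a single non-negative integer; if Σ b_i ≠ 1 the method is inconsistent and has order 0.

1

b = (69/56, 1/7, -3/8)
c = (0, 7/4, 32/7)
Ac = (0, 0, 29/8)
Σ b_i: 69/56·1 + 1/7·1 + (-3/8)·1 = 1 ✓
b·c: 1/7·7/4 + (-3/8)·32/7 = -41/28 ≠ 1/2 ⇒ order 1.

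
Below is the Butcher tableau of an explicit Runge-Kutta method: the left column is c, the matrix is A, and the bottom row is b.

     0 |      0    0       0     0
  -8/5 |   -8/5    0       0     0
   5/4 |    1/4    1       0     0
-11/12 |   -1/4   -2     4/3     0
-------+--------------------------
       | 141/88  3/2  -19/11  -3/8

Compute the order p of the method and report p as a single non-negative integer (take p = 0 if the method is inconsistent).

b = (141/88, 3/2, -19/11, -3/8)
c = (0, -8/5, 5/4, -11/12)
Ac = (0, 0, -8/5, 73/15)
Σ b_i: 141/88·1 + 3/2·1 + (-19/11)·1 + (-3/8)·1 = 1 ✓
b·c: 3/2·(-8/5) + (-19/11)·5/4 + (-3/8)·(-11/12) = -7419/1760 ≠ 1/2 ⇒ order 1.

1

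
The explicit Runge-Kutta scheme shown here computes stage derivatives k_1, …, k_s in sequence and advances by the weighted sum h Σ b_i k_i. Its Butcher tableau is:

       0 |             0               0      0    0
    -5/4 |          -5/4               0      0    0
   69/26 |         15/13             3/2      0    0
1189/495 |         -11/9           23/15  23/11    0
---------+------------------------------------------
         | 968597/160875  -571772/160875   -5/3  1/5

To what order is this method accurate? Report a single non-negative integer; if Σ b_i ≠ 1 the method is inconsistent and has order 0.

2

b = (968597/160875, -571772/160875, -5/3, 1/5)
c = (0, -5/4, 69/26, 1189/495)
Ac = (0, 0, -15/8, 6233/1716)
Σ b_i: 968597/160875·1 + (-571772/160875)·1 + (-5/3)·1 + 1/5·1 = 1 ✓
b·c: (-571772/160875)·(-5/4) + (-5/3)·69/26 + 1/5·1189/495 = 1/2 ✓
b·c²: (-571772/160875)·25/16 + (-5/3)·4761/676 + 1/5·1413721/245025 = -3341220626/207046125 ≠ 1/3 ⇒ order 2.
b·Ac: (-5/3)·(-15/8) + 1/5·6233/1716 = 66091/17160 ≠ 1/6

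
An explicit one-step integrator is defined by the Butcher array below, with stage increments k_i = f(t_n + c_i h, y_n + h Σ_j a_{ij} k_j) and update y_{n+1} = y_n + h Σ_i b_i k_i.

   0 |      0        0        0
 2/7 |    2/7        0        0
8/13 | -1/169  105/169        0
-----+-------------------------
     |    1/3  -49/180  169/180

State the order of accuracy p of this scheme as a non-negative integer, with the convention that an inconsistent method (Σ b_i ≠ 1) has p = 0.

3

b = (1/3, -49/180, 169/180)
c = (0, 2/7, 8/13)
Ac = (0, 0, 30/169)
Σ b_i: 1/3·1 + (-49/180)·1 + 169/180·1 = 1 ✓
b·c: (-49/180)·2/7 + 169/180·8/13 = 1/2 ✓
b·c²: (-49/180)·4/49 + 169/180·64/169 = 1/3 ✓
b·Ac: 169/180·30/169 = 1/6 ✓; 3 stages ⇒ order 3.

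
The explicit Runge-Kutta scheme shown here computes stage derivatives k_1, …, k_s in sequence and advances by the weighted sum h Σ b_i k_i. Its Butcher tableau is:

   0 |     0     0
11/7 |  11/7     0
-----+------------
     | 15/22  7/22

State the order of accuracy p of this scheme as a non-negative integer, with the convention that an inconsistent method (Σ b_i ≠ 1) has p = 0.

2

b = (15/22, 7/22)
c = (0, 11/7)
Σ b_i: 15/22·1 + 7/22·1 = 1 ✓
b·c: 7/22·11/7 = 1/2 ✓; 2 stages ⇒ order 2.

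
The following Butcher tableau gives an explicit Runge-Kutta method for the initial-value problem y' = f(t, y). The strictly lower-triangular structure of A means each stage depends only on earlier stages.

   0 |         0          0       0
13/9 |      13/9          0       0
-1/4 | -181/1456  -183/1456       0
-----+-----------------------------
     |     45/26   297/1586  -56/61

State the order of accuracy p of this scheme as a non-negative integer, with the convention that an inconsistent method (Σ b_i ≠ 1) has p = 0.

3

b = (45/26, 297/1586, -56/61)
c = (0, 13/9, -1/4)
Ac = (0, 0, -61/336)
Σ b_i: 45/26·1 + 297/1586·1 + (-56/61)·1 = 1 ✓
b·c: 297/1586·13/9 + (-56/61)·(-1/4) = 1/2 ✓
b·c²: 297/1586·169/81 + (-56/61)·1/16 = 1/3 ✓
b·Ac: (-56/61)·(-61/336) = 1/6 ✓; 3 stages ⇒ order 3.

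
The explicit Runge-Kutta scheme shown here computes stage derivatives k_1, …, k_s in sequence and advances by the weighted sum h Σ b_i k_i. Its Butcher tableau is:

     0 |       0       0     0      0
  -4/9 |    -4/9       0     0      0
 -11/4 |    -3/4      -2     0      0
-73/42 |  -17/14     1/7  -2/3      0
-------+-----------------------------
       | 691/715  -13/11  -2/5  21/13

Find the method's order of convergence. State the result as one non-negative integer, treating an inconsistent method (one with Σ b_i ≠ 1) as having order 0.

1

b = (691/715, -13/11, -2/5, 21/13)
c = (0, -4/9, -11/4, -73/42)
Ac = (0, 0, 8/9, 223/126)
Σ b_i: 691/715·1 + (-13/11)·1 + (-2/5)·1 + 21/13·1 = 1 ✓
b·c: (-13/11)·(-4/9) + (-2/5)·(-11/4) + 21/13·(-73/42) = -7609/6435 ≠ 1/2 ⇒ order 1.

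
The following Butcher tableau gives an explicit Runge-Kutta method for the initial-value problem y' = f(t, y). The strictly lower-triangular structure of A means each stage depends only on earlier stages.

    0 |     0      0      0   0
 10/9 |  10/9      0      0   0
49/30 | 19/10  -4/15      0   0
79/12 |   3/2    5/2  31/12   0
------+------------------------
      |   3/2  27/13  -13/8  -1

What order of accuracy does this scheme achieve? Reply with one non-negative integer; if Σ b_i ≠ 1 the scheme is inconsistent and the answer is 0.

0

b = (3/2, 27/13, -13/8, -1)
c = (0, 10/9, 49/30, 79/12)
Ac = (0, 0, -8/27, 2519/360)
Σ b_i: 3/2·1 + 27/13·1 + (-13/8)·1 + (-1)·1 = 99/104 ≠ 1 ⇒ order 0.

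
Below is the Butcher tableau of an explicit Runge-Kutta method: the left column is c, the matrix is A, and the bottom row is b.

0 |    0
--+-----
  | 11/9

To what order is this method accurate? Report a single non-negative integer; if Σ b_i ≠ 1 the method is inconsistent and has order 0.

0

b = (11/9)
c = (0)
Σ b_i: 11/9·1 = 11/9 ≠ 1 ⇒ order 0.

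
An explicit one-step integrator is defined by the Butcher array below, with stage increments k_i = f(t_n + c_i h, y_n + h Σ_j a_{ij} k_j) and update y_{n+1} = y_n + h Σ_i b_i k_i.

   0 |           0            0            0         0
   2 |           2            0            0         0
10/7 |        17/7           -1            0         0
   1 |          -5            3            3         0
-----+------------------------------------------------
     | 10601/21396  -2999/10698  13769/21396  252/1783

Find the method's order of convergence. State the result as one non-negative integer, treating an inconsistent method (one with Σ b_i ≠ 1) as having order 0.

b = (10601/21396, -2999/10698, 13769/21396, 252/1783)
c = (0, 2, 10/7, 1)
Ac = (0, 0, -2, 72/7)
Σ b_i: 10601/21396·1 + (-2999/10698)·1 + 13769/21396·1 + 252/1783·1 = 1 ✓
b·c: (-2999/10698)·2 + 13769/21396·10/7 + 252/1783·1 = 1/2 ✓
b·c²: (-2999/10698)·4 + 13769/21396·100/49 + 252/1783·1 = 1/3 ✓
b·Ac: 13769/21396·(-2) + 252/1783·72/7 = 1/6 ✓
b·c³: (-2999/10698)·8 + 13769/21396·1000/343 + 252/1783·1 = -2810/12481 ≠ 1/4 ⇒ order 3.
b·(c∘Ac): 13769/21396·(-20/7) + 252/1783·72/7 = -2059/5349 ≠ 1/8
b·Ac²: 13769/21396·(-4) + 252/1783·888/49 = -479/37443 ≠ 1/12
b·A²c: 252/1783·(-6) = -1512/1783 ≠ 1/24

3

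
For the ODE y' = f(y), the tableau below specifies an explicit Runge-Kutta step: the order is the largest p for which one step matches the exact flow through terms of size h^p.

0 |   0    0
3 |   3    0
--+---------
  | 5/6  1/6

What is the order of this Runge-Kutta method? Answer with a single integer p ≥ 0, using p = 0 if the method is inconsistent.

b = (5/6, 1/6)
c = (0, 3)
Σ b_i: 5/6·1 + 1/6·1 = 1 ✓
b·c: 1/6·3 = 1/2 ✓; 2 stages ⇒ order 2.

2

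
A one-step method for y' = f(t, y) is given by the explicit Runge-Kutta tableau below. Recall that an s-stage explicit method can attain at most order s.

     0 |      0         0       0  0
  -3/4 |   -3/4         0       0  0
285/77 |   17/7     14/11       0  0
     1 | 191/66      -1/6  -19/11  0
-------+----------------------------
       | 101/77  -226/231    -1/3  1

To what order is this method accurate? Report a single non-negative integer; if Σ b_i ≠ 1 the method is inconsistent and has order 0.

2

b = (101/77, -226/231, -1/3, 1)
c = (0, -3/4, 285/77, 1)
Ac = (0, 0, -21/22, -42473/6776)
Σ b_i: 101/77·1 + (-226/231)·1 + (-1/3)·1 + 1·1 = 1 ✓
b·c: (-226/231)·(-3/4) + (-1/3)·285/77 + 1·1 = 1/2 ✓
b·c²: (-226/231)·9/16 + (-1/3)·81225/5929 + 1·1 = -195271/47432 ≠ 1/3 ⇒ order 2.
b·Ac: (-1/3)·(-21/22) + 1·(-42473/6776) = -40317/6776 ≠ 1/6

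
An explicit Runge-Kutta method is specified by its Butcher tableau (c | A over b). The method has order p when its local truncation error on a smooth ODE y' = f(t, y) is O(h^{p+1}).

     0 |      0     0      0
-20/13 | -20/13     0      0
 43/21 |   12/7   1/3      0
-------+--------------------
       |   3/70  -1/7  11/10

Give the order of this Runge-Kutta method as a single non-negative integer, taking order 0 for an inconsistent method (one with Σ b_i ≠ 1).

b = (3/70, -1/7, 11/10)
c = (0, -20/13, 43/21)
Ac = (0, 0, -20/39)
Σ b_i: 3/70·1 + (-1/7)·1 + 11/10·1 = 1 ✓
b·c: (-1/7)·(-20/13) + 11/10·43/21 = 6749/2730 ≠ 1/2 ⇒ order 1.

1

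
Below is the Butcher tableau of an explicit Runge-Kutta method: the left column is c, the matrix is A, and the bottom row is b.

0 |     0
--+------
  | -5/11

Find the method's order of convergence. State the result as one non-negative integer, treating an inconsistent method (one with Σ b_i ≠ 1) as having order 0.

0

b = (-5/11)
c = (0)
Σ b_i: (-5/11)·1 = -5/11 ≠ 1 ⇒ order 0.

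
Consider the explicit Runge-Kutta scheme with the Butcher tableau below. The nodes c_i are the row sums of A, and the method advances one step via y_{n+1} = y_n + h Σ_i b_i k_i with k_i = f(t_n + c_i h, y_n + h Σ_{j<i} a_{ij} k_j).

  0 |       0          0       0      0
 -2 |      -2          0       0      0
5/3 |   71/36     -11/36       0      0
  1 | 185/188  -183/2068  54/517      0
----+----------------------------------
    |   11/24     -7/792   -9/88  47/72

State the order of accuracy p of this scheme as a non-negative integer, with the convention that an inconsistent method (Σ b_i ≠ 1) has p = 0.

4

b = (11/24, -7/792, -9/88, 47/72)
c = (0, -2, 5/3, 1)
Ac = (0, 0, 11/18, 33/94)
Σ b_i: 11/24·1 + (-7/792)·1 + (-9/88)·1 + 47/72·1 = 1 ✓
b·c: (-7/792)·(-2) + (-9/88)·5/3 + 47/72·1 = 1/2 ✓
b·c²: (-7/792)·4 + (-9/88)·25/9 + 47/72·1 = 1/3 ✓
b·Ac: (-9/88)·11/18 + 47/72·33/94 = 1/6 ✓
b·c³: (-7/792)·(-8) + (-9/88)·125/27 + 47/72·1 = 1/4 ✓
b·(c∘Ac): (-9/88)·55/54 + 47/72·33/94 = 1/8 ✓
b·Ac²: (-9/88)·(-11/9) + 47/72·(-3/47) = 1/12 ✓
b·A²c: 47/72·3/47 = 1/24 ✓; 4 stages ⇒ order 4.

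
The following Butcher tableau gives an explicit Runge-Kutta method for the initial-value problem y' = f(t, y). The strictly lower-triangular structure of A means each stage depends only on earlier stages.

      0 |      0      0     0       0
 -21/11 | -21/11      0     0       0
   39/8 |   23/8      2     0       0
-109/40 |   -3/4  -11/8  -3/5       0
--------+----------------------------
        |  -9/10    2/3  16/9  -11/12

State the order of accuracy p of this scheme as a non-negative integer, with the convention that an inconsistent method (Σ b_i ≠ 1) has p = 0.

0

b = (-9/10, 2/3, 16/9, -11/12)
c = (0, -21/11, 39/8, -109/40)
Ac = (0, 0, -42/11, -3/10)
Σ b_i: (-9/10)·1 + 2/3·1 + 16/9·1 + (-11/12)·1 = 113/180 ≠ 1 ⇒ order 0.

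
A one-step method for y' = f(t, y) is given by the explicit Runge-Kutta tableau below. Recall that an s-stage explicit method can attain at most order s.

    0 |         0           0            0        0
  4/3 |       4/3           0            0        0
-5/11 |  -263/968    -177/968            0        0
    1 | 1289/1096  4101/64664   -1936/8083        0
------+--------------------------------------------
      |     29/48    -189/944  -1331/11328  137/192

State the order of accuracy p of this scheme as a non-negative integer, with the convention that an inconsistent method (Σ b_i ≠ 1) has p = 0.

b = (29/48, -189/944, -1331/11328, 137/192)
c = (0, 4/3, -5/11, 1)
Ac = (0, 0, -59/242, 53/274)
Σ b_i: 29/48·1 + (-189/944)·1 + (-1331/11328)·1 + 137/192·1 = 1 ✓
b·c: (-189/944)·4/3 + (-1331/11328)·(-5/11) + 137/192·1 = 1/2 ✓
b·c²: (-189/944)·16/9 + (-1331/11328)·25/121 + 137/192·1 = 1/3 ✓
b·Ac: (-1331/11328)·(-59/242) + 137/192·53/274 = 1/6 ✓
b·c³: (-189/944)·64/27 + (-1331/11328)·(-125/1331) + 137/192·1 = 1/4 ✓
b·(c∘Ac): (-1331/11328)·295/2662 + 137/192·53/274 = 1/8 ✓
b·Ac²: (-1331/11328)·(-118/363) + 137/192·26/411 = 1/12 ✓
b·A²c: 137/192·8/137 = 1/24 ✓; 4 stages ⇒ order 4.

4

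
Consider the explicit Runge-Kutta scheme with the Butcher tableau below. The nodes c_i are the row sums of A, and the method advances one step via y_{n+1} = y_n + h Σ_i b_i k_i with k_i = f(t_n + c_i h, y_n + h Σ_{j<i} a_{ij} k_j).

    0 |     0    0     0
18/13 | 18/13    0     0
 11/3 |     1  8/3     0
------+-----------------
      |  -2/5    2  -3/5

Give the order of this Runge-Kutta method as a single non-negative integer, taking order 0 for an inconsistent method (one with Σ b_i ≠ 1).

1

b = (-2/5, 2, -3/5)
c = (0, 18/13, 11/3)
Ac = (0, 0, 48/13)
Σ b_i: (-2/5)·1 + 2·1 + (-3/5)·1 = 1 ✓
b·c: 2·18/13 + (-3/5)·11/3 = 37/65 ≠ 1/2 ⇒ order 1.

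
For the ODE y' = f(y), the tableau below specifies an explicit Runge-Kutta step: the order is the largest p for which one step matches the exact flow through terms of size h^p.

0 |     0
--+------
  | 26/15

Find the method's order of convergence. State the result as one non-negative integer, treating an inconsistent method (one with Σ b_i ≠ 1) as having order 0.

0

b = (26/15)
c = (0)
Σ b_i: 26/15·1 = 26/15 ≠ 1 ⇒ order 0.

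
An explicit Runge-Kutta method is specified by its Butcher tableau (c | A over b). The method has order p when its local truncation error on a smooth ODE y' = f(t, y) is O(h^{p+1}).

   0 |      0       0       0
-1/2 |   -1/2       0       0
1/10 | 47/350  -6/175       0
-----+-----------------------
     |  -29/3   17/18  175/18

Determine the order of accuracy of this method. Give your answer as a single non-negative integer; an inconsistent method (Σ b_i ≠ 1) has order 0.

b = (-29/3, 17/18, 175/18)
c = (0, -1/2, 1/10)
Ac = (0, 0, 3/175)
Σ b_i: (-29/3)·1 + 17/18·1 + 175/18·1 = 1 ✓
b·c: 17/18·(-1/2) + 175/18·1/10 = 1/2 ✓
b·c²: 17/18·1/4 + 175/18·1/100 = 1/3 ✓
b·Ac: 175/18·3/175 = 1/6 ✓; 3 stages ⇒ order 3.

3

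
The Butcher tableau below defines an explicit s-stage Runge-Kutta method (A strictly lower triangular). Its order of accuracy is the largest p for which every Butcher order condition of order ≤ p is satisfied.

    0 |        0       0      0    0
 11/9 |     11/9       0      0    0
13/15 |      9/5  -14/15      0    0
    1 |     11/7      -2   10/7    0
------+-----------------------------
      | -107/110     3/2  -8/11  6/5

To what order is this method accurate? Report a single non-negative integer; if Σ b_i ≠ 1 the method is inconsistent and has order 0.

1

b = (-107/110, 3/2, -8/11, 6/5)
c = (0, 11/9, 13/15, 1)
Ac = (0, 0, -154/135, -76/63)
Σ b_i: (-107/110)·1 + 3/2·1 + (-8/11)·1 + 6/5·1 = 1 ✓
b·c: 3/2·11/9 + (-8/11)·13/15 + 6/5·1 = 793/330 ≠ 1/2 ⇒ order 1.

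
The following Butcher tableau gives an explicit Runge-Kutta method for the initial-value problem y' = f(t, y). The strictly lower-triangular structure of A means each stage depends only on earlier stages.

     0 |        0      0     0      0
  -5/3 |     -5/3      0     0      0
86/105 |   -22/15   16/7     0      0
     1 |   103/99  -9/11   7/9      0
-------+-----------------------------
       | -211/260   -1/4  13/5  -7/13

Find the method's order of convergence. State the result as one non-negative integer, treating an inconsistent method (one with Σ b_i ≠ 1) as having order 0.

1

b = (-211/260, -1/4, 13/5, -7/13)
c = (0, -5/3, 86/105, 1)
Ac = (0, 0, -80/21, 2971/1485)
Σ b_i: (-211/260)·1 + (-1/4)·1 + 13/5·1 + (-7/13)·1 = 1 ✓
b·c: (-1/4)·(-5/3) + 13/5·86/105 + (-7/13)·1 = 54811/27300 ≠ 1/2 ⇒ order 1.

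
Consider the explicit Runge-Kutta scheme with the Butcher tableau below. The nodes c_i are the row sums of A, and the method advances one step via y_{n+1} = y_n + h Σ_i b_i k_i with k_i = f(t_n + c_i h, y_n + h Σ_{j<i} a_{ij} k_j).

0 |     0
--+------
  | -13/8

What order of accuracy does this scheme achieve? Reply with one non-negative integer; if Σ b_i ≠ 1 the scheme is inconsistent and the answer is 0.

0

b = (-13/8)
c = (0)
Σ b_i: (-13/8)·1 = -13/8 ≠ 1 ⇒ order 0.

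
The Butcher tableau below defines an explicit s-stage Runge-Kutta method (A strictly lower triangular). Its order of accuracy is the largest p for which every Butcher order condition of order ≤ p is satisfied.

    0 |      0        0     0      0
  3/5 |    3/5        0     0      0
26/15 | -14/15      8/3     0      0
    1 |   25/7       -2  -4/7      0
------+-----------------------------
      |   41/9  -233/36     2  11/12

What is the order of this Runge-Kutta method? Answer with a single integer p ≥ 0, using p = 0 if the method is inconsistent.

2

b = (41/9, -233/36, 2, 11/12)
c = (0, 3/5, 26/15, 1)
Ac = (0, 0, 8/5, -46/21)
Σ b_i: 41/9·1 + (-233/36)·1 + 2·1 + 11/12·1 = 1 ✓
b·c: (-233/36)·3/5 + 2·26/15 + 11/12·1 = 1/2 ✓
b·c²: (-233/36)·9/25 + 2·676/225 + 11/12·1 = 1034/225 ≠ 1/3 ⇒ order 2.
b·Ac: 2·8/5 + 11/12·(-46/21) = 751/630 ≠ 1/6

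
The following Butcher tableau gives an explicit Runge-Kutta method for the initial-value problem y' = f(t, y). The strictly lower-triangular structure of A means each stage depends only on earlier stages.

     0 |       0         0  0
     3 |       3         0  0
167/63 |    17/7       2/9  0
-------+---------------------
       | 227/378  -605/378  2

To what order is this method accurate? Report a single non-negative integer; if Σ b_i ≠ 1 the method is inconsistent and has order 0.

b = (227/378, -605/378, 2)
c = (0, 3, 167/63)
Ac = (0, 0, 2/3)
Σ b_i: 227/378·1 + (-605/378)·1 + 2·1 = 1 ✓
b·c: (-605/378)·3 + 2·167/63 = 1/2 ✓
b·c²: (-605/378)·9 + 2·27889/3969 = -2789/7938 ≠ 1/3 ⇒ order 2.
b·Ac: 2·2/3 = 4/3 ≠ 1/6

2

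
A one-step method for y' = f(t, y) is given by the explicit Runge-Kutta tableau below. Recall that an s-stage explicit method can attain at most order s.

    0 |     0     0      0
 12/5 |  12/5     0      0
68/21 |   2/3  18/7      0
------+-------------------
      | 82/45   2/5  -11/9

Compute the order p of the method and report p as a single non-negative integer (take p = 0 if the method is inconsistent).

b = (82/45, 2/5, -11/9)
c = (0, 12/5, 68/21)
Ac = (0, 0, 216/35)
Σ b_i: 82/45·1 + 2/5·1 + (-11/9)·1 = 1 ✓
b·c: 2/5·12/5 + (-11/9)·68/21 = -14164/4725 ≠ 1/2 ⇒ order 1.

1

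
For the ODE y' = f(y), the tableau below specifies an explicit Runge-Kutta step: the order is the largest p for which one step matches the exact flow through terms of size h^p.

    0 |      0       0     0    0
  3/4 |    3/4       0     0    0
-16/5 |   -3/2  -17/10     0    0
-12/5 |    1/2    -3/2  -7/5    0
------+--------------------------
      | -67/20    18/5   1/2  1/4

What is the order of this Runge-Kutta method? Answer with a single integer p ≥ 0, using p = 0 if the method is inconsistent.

2

b = (-67/20, 18/5, 1/2, 1/4)
c = (0, 3/4, -16/5, -12/5)
Ac = (0, 0, -51/40, 671/200)
Σ b_i: (-67/20)·1 + 18/5·1 + 1/2·1 + 1/4·1 = 1 ✓
b·c: 18/5·3/4 + 1/2·(-16/5) + 1/4·(-12/5) = 1/2 ✓
b·c²: 18/5·9/16 + 1/2·256/25 + 1/4·144/25 = 1717/200 ≠ 1/3 ⇒ order 2.
b·Ac: 1/2·(-51/40) + 1/4·671/200 = 161/800 ≠ 1/6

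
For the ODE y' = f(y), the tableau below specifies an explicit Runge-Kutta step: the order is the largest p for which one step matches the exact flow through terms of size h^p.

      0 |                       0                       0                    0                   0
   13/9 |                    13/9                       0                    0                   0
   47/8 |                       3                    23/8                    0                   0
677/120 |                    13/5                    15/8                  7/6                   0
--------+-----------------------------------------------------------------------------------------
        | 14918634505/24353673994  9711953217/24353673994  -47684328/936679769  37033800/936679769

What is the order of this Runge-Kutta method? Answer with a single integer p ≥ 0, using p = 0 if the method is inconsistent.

3

b = (14918634505/24353673994, 9711953217/24353673994, -47684328/936679769, 37033800/936679769)
c = (0, 13/9, 47/8, 677/120)
Ac = (0, 0, 299/72, 153/16)
Σ b_i: 14918634505/24353673994·1 + 9711953217/24353673994·1 + (-47684328/936679769)·1 + 37033800/936679769·1 = 1 ✓
b·c: 9711953217/24353673994·13/9 + (-47684328/936679769)·47/8 + 37033800/936679769·677/120 = 1/2 ✓
b·c²: 9711953217/24353673994·169/81 + (-47684328/936679769)·2209/64 + 37033800/936679769·458329/14400 = 1/3 ✓
b·Ac: (-47684328/936679769)·299/72 + 37033800/936679769·153/16 = 1/6 ✓
b·c³: 9711953217/24353673994·2197/729 + (-47684328/936679769)·103823/512 + 37033800/936679769·310288733/1728000 = -681723867337/337204716840 ≠ 1/4 ⇒ order 3.
b·(c∘Ac): (-47684328/936679769)·14053/576 + 37033800/936679769·34527/640 = 40057629163/44960628912 ≠ 1/8
b·Ac²: (-47684328/936679769)·3887/648 + 37033800/936679769·152687/3456 = 583256488951/404645660208 ≠ 1/12
b·A²c: 37033800/936679769·2093/432 = 3229655975/16860235842 ≠ 1/24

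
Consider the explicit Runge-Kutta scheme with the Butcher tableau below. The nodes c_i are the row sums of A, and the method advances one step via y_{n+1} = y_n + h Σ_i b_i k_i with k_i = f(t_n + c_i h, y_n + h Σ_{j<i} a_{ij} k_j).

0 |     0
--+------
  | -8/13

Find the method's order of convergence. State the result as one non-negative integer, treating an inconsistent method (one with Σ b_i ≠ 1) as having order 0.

0

b = (-8/13)
c = (0)
Σ b_i: (-8/13)·1 = -8/13 ≠ 1 ⇒ order 0.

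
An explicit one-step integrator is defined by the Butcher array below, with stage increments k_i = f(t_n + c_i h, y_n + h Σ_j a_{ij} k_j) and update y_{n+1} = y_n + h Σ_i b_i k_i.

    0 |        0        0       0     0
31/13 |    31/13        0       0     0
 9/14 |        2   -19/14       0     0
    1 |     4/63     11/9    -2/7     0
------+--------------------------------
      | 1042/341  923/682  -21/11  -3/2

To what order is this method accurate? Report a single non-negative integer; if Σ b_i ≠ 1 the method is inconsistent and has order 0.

b = (1042/341, 923/682, -21/11, -3/2)
c = (0, 31/13, 9/14, 1)
Ac = (0, 0, -589/182, 15656/5733)
Σ b_i: 1042/341·1 + 923/682·1 + (-21/11)·1 + (-3/2)·1 = 1 ✓
b·c: 923/682·31/13 + (-21/11)·9/14 + (-3/2)·1 = 1/2 ✓
b·c²: 923/682·961/169 + (-21/11)·81/196 + (-3/2)·1 = 21649/4004 ≠ 1/3 ⇒ order 2.
b·Ac: (-21/11)·(-589/182) + (-3/2)·15656/5733 = 87533/42042 ≠ 1/6

2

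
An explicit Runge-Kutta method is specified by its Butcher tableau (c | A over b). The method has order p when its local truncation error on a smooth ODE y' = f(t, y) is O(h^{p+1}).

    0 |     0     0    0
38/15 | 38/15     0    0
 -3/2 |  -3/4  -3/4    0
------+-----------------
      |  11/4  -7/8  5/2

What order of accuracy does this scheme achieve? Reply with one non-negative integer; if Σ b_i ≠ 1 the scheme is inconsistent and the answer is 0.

b = (11/4, -7/8, 5/2)
c = (0, 38/15, -3/2)
Ac = (0, 0, -19/10)
Σ b_i: 11/4·1 + (-7/8)·1 + 5/2·1 = 35/8 ≠ 1 ⇒ order 0.

0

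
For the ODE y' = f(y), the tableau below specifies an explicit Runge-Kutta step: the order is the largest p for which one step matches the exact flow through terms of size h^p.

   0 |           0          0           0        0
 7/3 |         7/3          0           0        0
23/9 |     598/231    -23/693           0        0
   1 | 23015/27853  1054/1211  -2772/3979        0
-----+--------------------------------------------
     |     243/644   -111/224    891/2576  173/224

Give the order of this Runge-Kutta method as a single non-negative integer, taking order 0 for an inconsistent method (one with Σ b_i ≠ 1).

4

b = (243/644, -111/224, 891/2576, 173/224)
c = (0, 7/3, 23/9, 1)
Ac = (0, 0, -23/297, 130/519)
Σ b_i: 243/644·1 + (-111/224)·1 + 891/2576·1 + 173/224·1 = 1 ✓
b·c: (-111/224)·7/3 + 891/2576·23/9 + 173/224·1 = 1/2 ✓
b·c²: (-111/224)·49/9 + 891/2576·529/81 + 173/224·1 = 1/3 ✓
b·Ac: 891/2576·(-23/297) + 173/224·130/519 = 1/6 ✓
b·c³: (-111/224)·343/27 + 891/2576·12167/729 + 173/224·1 = 1/4 ✓
b·(c∘Ac): 891/2576·(-529/2673) + 173/224·130/519 = 1/8 ✓
b·Ac²: 891/2576·(-161/891) + 173/224·98/519 = 1/12 ✓
b·A²c: 173/224·28/519 = 1/24 ✓; 4 stages ⇒ order 4.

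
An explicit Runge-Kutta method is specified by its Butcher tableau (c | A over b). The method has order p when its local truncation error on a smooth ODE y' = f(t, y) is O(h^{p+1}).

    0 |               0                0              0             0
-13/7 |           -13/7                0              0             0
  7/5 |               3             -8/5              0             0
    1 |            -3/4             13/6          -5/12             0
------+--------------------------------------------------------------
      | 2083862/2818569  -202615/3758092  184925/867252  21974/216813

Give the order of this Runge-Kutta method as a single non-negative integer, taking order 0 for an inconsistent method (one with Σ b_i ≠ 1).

b = (2083862/2818569, -202615/3758092, 184925/867252, 21974/216813)
c = (0, -13/7, 7/5, 1)
Ac = (0, 0, 104/35, -129/28)
Σ b_i: 2083862/2818569·1 + (-202615/3758092)·1 + 184925/867252·1 + 21974/216813·1 = 1 ✓
b·c: (-202615/3758092)·(-13/7) + 184925/867252·7/5 + 21974/216813·1 = 1/2 ✓
b·c²: (-202615/3758092)·169/49 + 184925/867252·49/25 + 21974/216813·1 = 1/3 ✓
b·Ac: 184925/867252·104/35 + 21974/216813·(-129/28) = 1/6 ✓
b·c³: (-202615/3758092)·(-2197/343) + 184925/867252·343/125 + 21974/216813·1 = 5219797/5058970 ≠ 1/4 ⇒ order 3.
b·(c∘Ac): 184925/867252·104/25 + 21974/216813·(-129/28) = 1275185/3035382 ≠ 1/8
b·Ac²: 184925/867252·(-1352/245) + 21974/216813·6523/980 = -7620157/15176910 ≠ 1/12
b·A²c: 21974/216813·(-26/21) = -571324/4553073 ≠ 1/24

3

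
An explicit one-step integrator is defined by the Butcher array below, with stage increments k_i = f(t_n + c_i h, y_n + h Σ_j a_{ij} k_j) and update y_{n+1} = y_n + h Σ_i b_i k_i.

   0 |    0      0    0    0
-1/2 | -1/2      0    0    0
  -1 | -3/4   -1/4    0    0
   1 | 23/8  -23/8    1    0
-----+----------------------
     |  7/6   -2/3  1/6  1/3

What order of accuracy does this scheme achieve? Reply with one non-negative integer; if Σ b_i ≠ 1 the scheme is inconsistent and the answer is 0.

4

b = (7/6, -2/3, 1/6, 1/3)
c = (0, -1/2, -1, 1)
Ac = (0, 0, 1/8, 7/16)
Σ b_i: 7/6·1 + (-2/3)·1 + 1/6·1 + 1/3·1 = 1 ✓
b·c: (-2/3)·(-1/2) + 1/6·(-1) + 1/3·1 = 1/2 ✓
b·c²: (-2/3)·1/4 + 1/6·1 + 1/3·1 = 1/3 ✓
b·Ac: 1/6·1/8 + 1/3·7/16 = 1/6 ✓
b·c³: (-2/3)·(-1/8) + 1/6·(-1) + 1/3·1 = 1/4 ✓
b·(c∘Ac): 1/6·(-1/8) + 1/3·7/16 = 1/8 ✓
b·Ac²: 1/6·(-1/16) + 1/3·9/32 = 1/12 ✓
b·A²c: 1/3·1/8 = 1/24 ✓; 4 stages ⇒ order 4.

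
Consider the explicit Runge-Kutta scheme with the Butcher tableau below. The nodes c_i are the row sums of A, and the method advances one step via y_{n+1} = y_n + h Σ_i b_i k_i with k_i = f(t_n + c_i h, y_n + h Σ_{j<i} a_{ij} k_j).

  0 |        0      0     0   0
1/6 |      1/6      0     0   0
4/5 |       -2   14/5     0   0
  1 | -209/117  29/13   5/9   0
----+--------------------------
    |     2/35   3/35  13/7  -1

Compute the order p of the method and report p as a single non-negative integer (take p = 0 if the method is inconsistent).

2

b = (2/35, 3/35, 13/7, -1)
c = (0, 1/6, 4/5, 1)
Ac = (0, 0, 7/15, 191/234)
Σ b_i: 2/35·1 + 3/35·1 + 13/7·1 + (-1)·1 = 1 ✓
b·c: 3/35·1/6 + 13/7·4/5 + (-1)·1 = 1/2 ✓
b·c²: 3/35·1/36 + 13/7·16/25 + (-1)·1 = 401/2100 ≠ 1/3 ⇒ order 2.
b·Ac: 13/7·7/15 + (-1)·191/234 = 59/1170 ≠ 1/6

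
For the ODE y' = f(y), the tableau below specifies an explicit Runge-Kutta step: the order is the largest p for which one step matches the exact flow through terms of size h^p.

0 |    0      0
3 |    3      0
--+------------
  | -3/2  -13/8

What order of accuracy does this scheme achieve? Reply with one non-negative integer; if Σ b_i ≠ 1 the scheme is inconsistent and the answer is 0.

b = (-3/2, -13/8)
c = (0, 3)
Σ b_i: (-3/2)·1 + (-13/8)·1 = -25/8 ≠ 1 ⇒ order 0.

0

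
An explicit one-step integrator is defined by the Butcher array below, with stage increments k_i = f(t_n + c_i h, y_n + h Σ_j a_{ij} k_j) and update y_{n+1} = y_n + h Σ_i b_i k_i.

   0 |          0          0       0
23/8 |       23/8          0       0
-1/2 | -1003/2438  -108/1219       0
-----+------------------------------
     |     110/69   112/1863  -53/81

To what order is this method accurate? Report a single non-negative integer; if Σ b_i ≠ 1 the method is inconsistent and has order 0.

3

b = (110/69, 112/1863, -53/81)
c = (0, 23/8, -1/2)
Ac = (0, 0, -27/106)
Σ b_i: 110/69·1 + 112/1863·1 + (-53/81)·1 = 1 ✓
b·c: 112/1863·23/8 + (-53/81)·(-1/2) = 1/2 ✓
b·c²: 112/1863·529/64 + (-53/81)·1/4 = 1/3 ✓
b·Ac: (-53/81)·(-27/106) = 1/6 ✓; 3 stages ⇒ order 3.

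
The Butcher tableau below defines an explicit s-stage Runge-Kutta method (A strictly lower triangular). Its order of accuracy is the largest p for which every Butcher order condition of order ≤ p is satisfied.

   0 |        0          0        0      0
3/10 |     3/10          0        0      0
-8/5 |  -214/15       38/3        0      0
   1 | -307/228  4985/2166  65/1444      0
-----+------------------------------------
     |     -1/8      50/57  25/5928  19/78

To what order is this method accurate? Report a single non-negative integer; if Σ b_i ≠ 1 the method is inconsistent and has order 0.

b = (-1/8, 50/57, 25/5928, 19/78)
c = (0, 3/10, -8/5, 1)
Ac = (0, 0, 19/5, 47/76)
Σ b_i: (-1/8)·1 + 50/57·1 + 25/5928·1 + 19/78·1 = 1 ✓
b·c: 50/57·3/10 + 25/5928·(-8/5) + 19/78·1 = 1/2 ✓
b·c²: 50/57·9/100 + 25/5928·64/25 + 19/78·1 = 1/3 ✓
b·Ac: 25/5928·19/5 + 19/78·47/76 = 1/6 ✓
b·c³: 50/57·27/1000 + 25/5928·(-512/125) + 19/78·1 = 1/4 ✓
b·(c∘Ac): 25/5928·(-152/25) + 19/78·47/76 = 1/8 ✓
b·Ac²: 25/5928·57/50 + 19/78·49/152 = 1/12 ✓
b·A²c: 19/78·13/76 = 1/24 ✓; 4 stages ⇒ order 4.

4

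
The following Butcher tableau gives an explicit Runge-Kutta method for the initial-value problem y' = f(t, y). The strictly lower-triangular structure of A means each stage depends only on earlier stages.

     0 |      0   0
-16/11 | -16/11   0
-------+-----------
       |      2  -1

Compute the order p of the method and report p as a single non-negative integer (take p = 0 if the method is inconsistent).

b = (2, -1)
c = (0, -16/11)
Σ b_i: 2·1 + (-1)·1 = 1 ✓
b·c: (-1)·(-16/11) = 16/11 ≠ 1/2 ⇒ order 1.

1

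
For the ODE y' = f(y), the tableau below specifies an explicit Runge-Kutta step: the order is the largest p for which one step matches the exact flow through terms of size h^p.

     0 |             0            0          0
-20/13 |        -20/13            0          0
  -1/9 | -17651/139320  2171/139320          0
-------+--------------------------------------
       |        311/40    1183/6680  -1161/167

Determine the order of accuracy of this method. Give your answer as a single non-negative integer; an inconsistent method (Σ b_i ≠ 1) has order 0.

3

b = (311/40, 1183/6680, -1161/167)
c = (0, -20/13, -1/9)
Ac = (0, 0, -167/6966)
Σ b_i: 311/40·1 + 1183/6680·1 + (-1161/167)·1 = 1 ✓
b·c: 1183/6680·(-20/13) + (-1161/167)·(-1/9) = 1/2 ✓
b·c²: 1183/6680·400/169 + (-1161/167)·1/81 = 1/3 ✓
b·Ac: (-1161/167)·(-167/6966) = 1/6 ✓; 3 stages ⇒ order 3.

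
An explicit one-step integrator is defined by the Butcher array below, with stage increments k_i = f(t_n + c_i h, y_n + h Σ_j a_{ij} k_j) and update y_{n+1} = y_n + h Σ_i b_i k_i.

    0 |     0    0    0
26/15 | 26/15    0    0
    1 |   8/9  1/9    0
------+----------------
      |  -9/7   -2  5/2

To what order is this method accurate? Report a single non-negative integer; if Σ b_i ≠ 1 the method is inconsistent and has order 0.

b = (-9/7, -2, 5/2)
c = (0, 26/15, 1)
Ac = (0, 0, 26/135)
Σ b_i: (-9/7)·1 + (-2)·1 + 5/2·1 = -11/14 ≠ 1 ⇒ order 0.

0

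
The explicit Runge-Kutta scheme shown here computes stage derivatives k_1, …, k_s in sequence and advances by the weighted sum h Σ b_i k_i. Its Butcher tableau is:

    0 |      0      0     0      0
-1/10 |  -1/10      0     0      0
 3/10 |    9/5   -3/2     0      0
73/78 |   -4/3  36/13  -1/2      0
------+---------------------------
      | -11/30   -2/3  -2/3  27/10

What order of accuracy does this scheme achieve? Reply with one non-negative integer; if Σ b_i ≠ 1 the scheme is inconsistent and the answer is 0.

b = (-11/30, -2/3, -2/3, 27/10)
c = (0, -1/10, 3/10, 73/78)
Ac = (0, 0, 3/20, -111/260)
Σ b_i: (-11/30)·1 + (-2/3)·1 + (-2/3)·1 + 27/10·1 = 1 ✓
b·c: (-2/3)·(-1/10) + (-2/3)·3/10 + 27/10·73/78 = 1867/780 ≠ 1/2 ⇒ order 1.

1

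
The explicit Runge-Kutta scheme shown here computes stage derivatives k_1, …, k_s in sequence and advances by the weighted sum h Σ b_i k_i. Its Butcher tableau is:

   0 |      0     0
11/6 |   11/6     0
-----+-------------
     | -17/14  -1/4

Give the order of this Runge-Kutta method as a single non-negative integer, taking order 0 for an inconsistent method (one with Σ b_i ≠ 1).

b = (-17/14, -1/4)
c = (0, 11/6)
Σ b_i: (-17/14)·1 + (-1/4)·1 = -41/28 ≠ 1 ⇒ order 0.

0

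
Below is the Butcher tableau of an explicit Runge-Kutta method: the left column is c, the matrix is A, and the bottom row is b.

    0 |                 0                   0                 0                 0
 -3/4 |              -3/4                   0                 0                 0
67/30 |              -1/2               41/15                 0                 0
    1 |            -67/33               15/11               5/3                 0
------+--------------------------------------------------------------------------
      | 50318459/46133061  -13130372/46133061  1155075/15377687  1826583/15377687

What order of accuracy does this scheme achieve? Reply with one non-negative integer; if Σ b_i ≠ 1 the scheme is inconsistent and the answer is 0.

3

b = (50318459/46133061, -13130372/46133061, 1155075/15377687, 1826583/15377687)
c = (0, -3/4, 67/30, 1)
Ac = (0, 0, -41/20, 1069/396)
Σ b_i: 50318459/46133061·1 + (-13130372/46133061)·1 + 1155075/15377687·1 + 1826583/15377687·1 = 1 ✓
b·c: (-13130372/46133061)·(-3/4) + 1155075/15377687·67/30 + 1826583/15377687·1 = 1/2 ✓
b·c²: (-13130372/46133061)·9/16 + 1155075/15377687·4489/900 + 1826583/15377687·1 = 1/3 ✓
b·Ac: 1155075/15377687·(-41/20) + 1826583/15377687·1069/396 = 1/6 ✓
b·c³: (-13130372/46133061)·(-27/64) + 1155075/15377687·300763/27000 + 1826583/15377687·1 = 11908691851/11071934640 ≠ 1/4 ⇒ order 3.
b·(c∘Ac): 1155075/15377687·(-2747/600) + 1826583/15377687·1069/396 = -8579203/369064488 ≠ 1/8
b·Ac²: 1155075/15377687·123/80 + 1826583/15377687·215741/23760 = 3305037029/2767983660 ≠ 1/12
b·A²c: 1826583/15377687·(-41/12) = -24963301/61510748 ≠ 1/24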